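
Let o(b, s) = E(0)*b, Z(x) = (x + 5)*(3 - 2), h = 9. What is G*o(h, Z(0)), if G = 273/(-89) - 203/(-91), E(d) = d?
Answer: 0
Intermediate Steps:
G = -968/1157 (G = 273*(-1/89) - 203*(-1/91) = -273/89 + 29/13 = -968/1157 ≈ -0.83665)
Z(x) = 5 + x (Z(x) = (5 + x)*1 = 5 + x)
o(b, s) = 0 (o(b, s) = 0*b = 0)
G*o(h, Z(0)) = -968/1157*0 = 0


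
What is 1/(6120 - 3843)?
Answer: 1/2277 ≈ 0.00043917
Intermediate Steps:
1/(6120 - 3843) = 1/2277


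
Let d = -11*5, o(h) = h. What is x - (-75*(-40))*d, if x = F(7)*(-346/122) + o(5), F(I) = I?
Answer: 10064094/61 ≈ 1.6499e+5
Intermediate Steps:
d = -55
x = -906/61 (x = 7*(-346/122) + 5 = 7*(-346*1/122) + 5 = 7*(-173/61) + 5 = -1211/61 + 5 = -906/61 ≈ -14.852)
x - (-75*(-40))*d = -906/61 - (-75*(-40))*(-55) = -906/61 - 3000*(-55) = -906/61 - 1*(-165000) = -906/61 + 165000 = 10064094/61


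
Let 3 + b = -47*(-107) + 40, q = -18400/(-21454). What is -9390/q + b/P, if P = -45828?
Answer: -115403550601/10540440 ≈ -10949.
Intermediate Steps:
q = 9200/10727 (q = -18400*(-1/21454) = 9200/10727 ≈ 0.85765)
b = 5066 (b = -3 + (-47*(-107) + 40) = -3 + (5029 + 40) = -3 + 5069 = 5066)
-9390/q + b/P = -9390/9200/10727 + 5066/(-45828) = -9390*10727/9200 + 5066*(-1/45828) = -10072653/920 - 2533/22914 = -115403550601/10540440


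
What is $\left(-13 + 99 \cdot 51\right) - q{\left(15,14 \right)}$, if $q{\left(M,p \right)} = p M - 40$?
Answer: $4866$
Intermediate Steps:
$q{\left(M,p \right)} = -40 + M p$ ($q{\left(M,p \right)} = M p - 40 = -40 + M p$)
$\left(-13 + 99 \cdot 51\right) - q{\left(15,14 \right)} = \left(-13 + 99 \cdot 51\right) - \left(-40 + 15 \cdot 14\right) = \left(-13 + 5049\right) - \left(-40 + 210\right) = 5036 - 170 = 4866$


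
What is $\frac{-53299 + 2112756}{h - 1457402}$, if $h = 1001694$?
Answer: $- \frac{2059457}{455708} \approx -4.5192$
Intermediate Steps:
$\frac{-53299 + 2112756}{h - 1457402} = \frac{-53299 + 2112756}{1001694 - 1457402} = \frac{2059457}{-455708} = 2059457 \left(- \frac{1}{455708}\right) = - \frac{2059457}{455708}$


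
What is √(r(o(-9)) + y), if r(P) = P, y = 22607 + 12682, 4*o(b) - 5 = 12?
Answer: √141173/2 ≈ 187.86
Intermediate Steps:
o(b) = 17/4 (o(b) = 5/4 + (¼)*12 = 5/4 + 3 = 17/4)
y = 35289
√(r(o(-9)) + y) = √(17/4 + 35289) = √(141173/4) = √141173/2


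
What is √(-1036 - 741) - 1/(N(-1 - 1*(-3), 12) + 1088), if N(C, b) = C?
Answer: -1/1090 + I*√1777 ≈ -0.00091743 + 42.154*I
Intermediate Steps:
√(-1036 - 741) - 1/(N(-1 - 1*(-3), 12) + 1088) = √(-1036 - 741) - 1/((-1 - 1*(-3)) + 1088) = √(-1777) - 1/((-1 + 3) + 1088) = I*√1777 - 1/(2 + 1088) = I*√1777 - 1/1090 = -1/1090 + I*√1777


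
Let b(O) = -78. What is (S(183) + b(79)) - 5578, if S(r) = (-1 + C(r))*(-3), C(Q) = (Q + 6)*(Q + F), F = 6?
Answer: -112816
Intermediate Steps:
C(Q) = (6 + Q)**2 (C(Q) = (Q + 6)*(Q + 6) = (6 + Q)*(6 + Q) = (6 + Q)**2)
S(r) = -105 - 36*r - 3*r**2 (S(r) = (-1 + (36 + r**2 + 12*r))*(-3) = (35 + r**2 + 12*r)*(-3) = -105 - 36*r - 3*r**2)
(S(183) + b(79)) - 5578 = ((-105 - 36*183 - 3*183**2) - 78) - 5578 = ((-105 - 6588 - 3*33489) - 78) - 5578 = ((-105 - 6588 - 100467) - 78) - 5578 = (-107160 - 78) - 5578 = -107238 - 5578 = -112816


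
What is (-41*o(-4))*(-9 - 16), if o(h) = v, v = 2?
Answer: 2050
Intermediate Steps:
o(h) = 2
(-41*o(-4))*(-9 - 16) = (-41*2)*(-9 - 16) = -82*(-25) = 2050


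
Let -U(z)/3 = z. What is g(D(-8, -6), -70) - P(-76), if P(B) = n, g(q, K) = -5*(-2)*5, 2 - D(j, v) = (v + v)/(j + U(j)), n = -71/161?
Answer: 8121/161 ≈ 50.441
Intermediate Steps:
n = -71/161 (n = -71*1/161 = -71/161 ≈ -0.44099)
U(z) = -3*z
D(j, v) = 2 + v/j (D(j, v) = 2 - (v + v)/(j - 3*j) = 2 - 2*v/((-2*j)) = 2 - 2*v*(-1/(2*j)) = 2 - (-1)*v/j = 2 + v/j)
g(q, K) = 50 (g(q, K) = 10*5 = 50)
P(B) = -71/161
g(D(-8, -6), -70) - P(-76) = 50 - 1*(-71/161) = 50 + 71/161 = 8121/161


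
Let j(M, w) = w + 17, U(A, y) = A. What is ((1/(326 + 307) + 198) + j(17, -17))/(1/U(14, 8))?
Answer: 1754690/633 ≈ 2772.0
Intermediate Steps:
j(M, w) = 17 + w
((1/(326 + 307) + 198) + j(17, -17))/(1/U(14, 8)) = ((1/(326 + 307) + 198) + (17 - 17))/(1/14) = ((1/633 + 198) + 0)/(1/14) = ((1/633 + 198) + 0)*14 = (125335/633 + 0)*14 = (125335/633)*14 = 1754690/633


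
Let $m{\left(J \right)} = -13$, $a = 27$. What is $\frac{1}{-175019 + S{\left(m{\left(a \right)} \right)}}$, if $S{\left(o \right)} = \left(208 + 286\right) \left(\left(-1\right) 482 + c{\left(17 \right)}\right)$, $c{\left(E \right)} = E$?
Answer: $- \frac{1}{404729} \approx -2.4708 \cdot 10^{-6}$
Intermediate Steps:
$S{\left(o \right)} = -229710$ ($S{\left(o \right)} = \left(208 + 286\right) \left(\left(-1\right) 482 + 17\right) = 494 \left(-482 + 17\right) = 494 \left(-465\right) = -229710$)
$\frac{1}{-175019 + S{\left(m{\left(a \right)} \right)}} = \frac{1}{-175019 - 229710} = \frac{1}{-404729} = - \frac{1}{404729}$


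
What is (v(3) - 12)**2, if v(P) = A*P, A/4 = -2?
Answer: 1296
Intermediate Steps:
A = -8 (A = 4*(-2) = -8)
v(P) = -8*P
(v(3) - 12)**2 = (-8*3 - 12)**2 = (-24 - 12)**2 = (-36)**2 = 1296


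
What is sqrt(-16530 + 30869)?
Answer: sqrt(14339) ≈ 119.75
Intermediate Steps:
sqrt(-16530 + 30869) = sqrt(14339)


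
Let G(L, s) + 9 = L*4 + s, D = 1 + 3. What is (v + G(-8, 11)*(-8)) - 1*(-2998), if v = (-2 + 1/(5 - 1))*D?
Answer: 3231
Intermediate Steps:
D = 4
G(L, s) = -9 + s + 4*L (G(L, s) = -9 + (L*4 + s) = -9 + (4*L + s) = -9 + (s + 4*L) = -9 + s + 4*L)
v = -7 (v = (-2 + 1/(5 - 1))*4 = (-2 + 1/4)*4 = -7/4*4 = -7)
(v + G(-8, 11)*(-8)) - 1*(-2998) = (-7 + (-9 + 11 + 4*(-8))*(-8)) - 1*(-2998) = (-7 + (-9 + 11 - 32)*(-8)) + 2998 = (-7 - 30*(-8)) + 2998 = (-7 + 240) + 2998 = 233 + 2998 = 3231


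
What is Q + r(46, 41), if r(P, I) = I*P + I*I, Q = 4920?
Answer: 8487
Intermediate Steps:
r(P, I) = I² + I*P (r(P, I) = I*P + I² = I² + I*P)
Q + r(46, 41) = 4920 + 41*(41 + 46) = 4920 + 41*87 = 4920 + 3567 = 8487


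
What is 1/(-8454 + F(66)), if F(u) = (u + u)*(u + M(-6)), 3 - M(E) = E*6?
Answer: 1/5406 ≈ 0.00018498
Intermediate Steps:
M(E) = 3 - 6*E (M(E) = 3 - E*6 = 3 - 6*E)
F(u) = 2*u*(39 + u) (F(u) = (u + u)*(u + (3 - 6*(-6))) = (2*u)*(u + (3 + 36)) = (2*u)*(u + 39) = (2*u)*(39 + u) = 2*u*(39 + u))
1/(-8454 + F(66)) = 1/(-8454 + 2*66*(39 + 66)) = 1/(-8454 + 2*66*105) = 1/(-8454 + 13860) = 1/5406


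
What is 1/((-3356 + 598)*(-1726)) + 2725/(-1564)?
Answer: -1621479717/930640214 ≈ -1.7423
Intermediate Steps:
1/((-3356 + 598)*(-1726)) + 2725/(-1564) = -1/1726/(-2758) + 2725*(-1/1564) = -1/2758*(-1/1726) - 2725/1564 = 1/4760308 - 2725/1564 = -1621479717/930640214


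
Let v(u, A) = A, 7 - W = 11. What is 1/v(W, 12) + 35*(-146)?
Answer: -61319/12 ≈ -5109.9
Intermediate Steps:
W = -4 (W = 7 - 1*11 = 7 - 11 = -4)
1/v(W, 12) + 35*(-146) = 1/12 + 35*(-146) = 1/12 - 5110 = -61319/12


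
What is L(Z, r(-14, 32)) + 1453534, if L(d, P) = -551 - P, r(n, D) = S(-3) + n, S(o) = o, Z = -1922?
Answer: 1453000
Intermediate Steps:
r(n, D) = -3 + n
L(Z, r(-14, 32)) + 1453534 = (-551 - (-3 - 14)) + 1453534 = (-551 - 1*(-17)) + 1453534 = (-551 + 17) + 1453534 = -534 + 1453534 = 1453000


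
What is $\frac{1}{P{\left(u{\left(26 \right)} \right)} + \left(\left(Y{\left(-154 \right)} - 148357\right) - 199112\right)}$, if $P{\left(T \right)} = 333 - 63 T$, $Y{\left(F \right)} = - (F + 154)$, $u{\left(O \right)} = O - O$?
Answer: $- \frac{1}{347136} \approx -2.8807 \cdot 10^{-6}$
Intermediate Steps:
$u{\left(O \right)} = 0$
$Y{\left(F \right)} = -154 - F$ ($Y{\left(F \right)} = - (154 + F) = -154 - F$)
$P{\left(T \right)} = 333 - 63 T$
$\frac{1}{P{\left(u{\left(26 \right)} \right)} + \left(\left(Y{\left(-154 \right)} - 148357\right) - 199112\right)} = \frac{1}{\left(333 - 0\right) - 347469} = \frac{1}{\left(333 + 0\right) + \left(\left(\left(-154 + 154\right) - 148357\right) - 199112\right)} = \frac{1}{333 + \left(\left(0 - 148357\right) - 199112\right)} = \frac{1}{333 - 347469} = \frac{1}{-347136} = - \frac{1}{347136}$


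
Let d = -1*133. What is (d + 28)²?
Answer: 11025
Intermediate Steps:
d = -133
(d + 28)² = (-133 + 28)² = (-105)² = 11025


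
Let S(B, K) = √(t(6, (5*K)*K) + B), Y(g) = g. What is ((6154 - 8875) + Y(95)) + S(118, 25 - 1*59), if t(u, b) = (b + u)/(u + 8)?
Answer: -2626 + √26033/7 ≈ -2602.9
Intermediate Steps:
t(u, b) = (b + u)/(8 + u)
S(B, K) = √(3/7 + B + 5*K²/14) (S(B, K) = √(((5*K)*K + 6)/(8 + 6) + B) = √((5*K² + 6)/14 + B) = √((6 + 5*K²)/14 + B) = √((3/7 + 5*K²/14) + B) = √(3/7 + B + 5*K²/14))
((6154 - 8875) + Y(95)) + S(118, 25 - 1*59) = ((6154 - 8875) + 95) + √(84 + 70*(25 - 1*59)² + 196*118)/14 = (-2721 + 95) + √(84 + 70*(25 - 59)² + 23128)/14 = -2626 + √(84 + 70*(-34)² + 23128)/14 = -2626 + √(84 + 70*1156 + 23128)/14 = -2626 + √(84 + 80920 + 23128)/14 = -2626 + √104132/14 = -2626 + (2*√26033)/14 = -2626 + √26033/7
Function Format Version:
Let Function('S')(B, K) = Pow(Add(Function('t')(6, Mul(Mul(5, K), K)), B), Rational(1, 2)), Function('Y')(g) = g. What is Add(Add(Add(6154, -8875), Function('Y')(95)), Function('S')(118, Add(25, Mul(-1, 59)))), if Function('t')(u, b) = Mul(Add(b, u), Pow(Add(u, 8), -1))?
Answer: Add(-2626, Mul(Rational(1, 7), Pow(26033, Rational(1, 2)))) ≈ -2602.9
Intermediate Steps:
Function('t')(u, b) = Mul(Pow(Add(8, u), -1), Add(b, u)) (Function('t')(u, b) = Mul(Add(b, u), Pow(Add(8, u), -1)) = Mul(Pow(Add(8, u), -1), Add(b, u)))
Function('S')(B, K) = Pow(Add(Rational(3, 7), B, Mul(Rational(5, 14), Pow(K, 2))), Rational(1, 2)) (Function('S')(B, K) = Pow(Add(Mul(Pow(Add(8, 6), -1), Add(Mul(Mul(5, K), K), 6)), B), Rational(1, 2)) = Pow(Add(Mul(Pow(14, -1), Add(Mul(5, Pow(K, 2)), 6)), B), Rational(1, 2)) = Pow(Add(Mul(Rational(1, 14), Add(6, Mul(5, Pow(K, 2)))), B), Rational(1, 2)) = Pow(Add(Add(Rational(3, 7), Mul(Rational(5, 14), Pow(K, 2))), B), Rational(1, 2)) = Pow(Add(Rational(3, 7), B, Mul(Rational(5, 14), Pow(K, 2))), Rational(1, 2)))
Add(Add(Add(6154, -8875), Function('Y')(95)), Function('S')(118, Add(25, Mul(-1, 59)))) = Add(Add(Add(6154, -8875), 95), Mul(Rational(1, 14), Pow(Add(84, Mul(70, Pow(Add(25, Mul(-1, 59)), 2)), Mul(196, 118)), Rational(1, 2)))) = Add(Add(-2721, 95), Mul(Rational(1, 14), Pow(Add(84, Mul(70, Pow(Add(25, -59), 2)), 23128), Rational(1, 2)))) = Add(-2626, Mul(Rational(1, 14), Pow(Add(84, Mul(70, Pow(-34, 2)), 23128), Rational(1, 2)))) = Add(-2626, Mul(Rational(1, 14), Pow(Add(84, Mul(70, 1156), 23128), Rational(1, 2)))) = Add(-2626, Mul(Rational(1, 14), Pow(Add(84, 80920, 23128), Rational(1, 2)))) = Add(-2626, Mul(Rational(1, 14), Pow(104132, Rational(1, 2)))) = Add(-2626, Mul(Rational(1, 14), Mul(2, Pow(26033, Rational(1, 2))))) = Add(-2626, Mul(Rational(1, 7), Pow(26033, Rational(1, 2))))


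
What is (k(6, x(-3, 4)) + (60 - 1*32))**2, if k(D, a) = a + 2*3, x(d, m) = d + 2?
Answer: 1089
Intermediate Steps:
x(d, m) = 2 + d
k(D, a) = 6 + a (k(D, a) = a + 6 = 6 + a)
(k(6, x(-3, 4)) + (60 - 1*32))**2 = ((6 + (2 - 3)) + (60 - 1*32))**2 = ((6 - 1) + (60 - 32))**2 = (5 + 28)**2 = 33**2 = 1089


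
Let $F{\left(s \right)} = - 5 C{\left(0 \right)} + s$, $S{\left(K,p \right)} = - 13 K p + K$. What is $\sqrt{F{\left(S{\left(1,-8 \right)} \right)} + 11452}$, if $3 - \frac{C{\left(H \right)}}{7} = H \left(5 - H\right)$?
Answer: $2 \sqrt{2863} \approx 107.01$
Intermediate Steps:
$C{\left(H \right)} = 21 - 7 H \left(5 - H\right)$
$S{\left(K,p \right)} = K - 13 K p$ ($S{\left(K,p \right)} = - 13 K p + K = K - 13 K p$)
$F{\left(s \right)} = -105 + s$ ($F{\left(s \right)} = - 5 \left(21 - 0 + 7 \cdot 0^{2}\right) + s = - 5 \left(21 + 0 + 7 \cdot 0\right) + s = - 5 \left(21 + 0 + 0\right) + s = \left(-5\right) 21 + s = -105 + s$)
$\sqrt{F{\left(S{\left(1,-8 \right)} \right)} + 11452} = \sqrt{\left(-105 + 1 \left(1 - -104\right)\right) + 11452} = \sqrt{\left(-105 + 1 \left(1 + 104\right)\right) + 11452} = \sqrt{\left(-105 + 1 \cdot 105\right) + 11452} = \sqrt{\left(-105 + 105\right) + 11452} = \sqrt{0 + 11452} = \sqrt{11452} = 2 \sqrt{2863}$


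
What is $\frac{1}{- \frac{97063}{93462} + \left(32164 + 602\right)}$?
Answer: $\frac{93462}{3062278829} \approx 3.052 \cdot 10^{-5}$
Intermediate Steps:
$\frac{1}{- \frac{97063}{93462} + \left(32164 + 602\right)} = \frac{1}{\left(-97063\right) \frac{1}{93462} + 32766} = \frac{1}{- \frac{97063}{93462} + 32766} = \frac{1}{\frac{3062278829}{93462}} = \frac{93462}{3062278829}$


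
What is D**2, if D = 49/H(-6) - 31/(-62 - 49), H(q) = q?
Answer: 3066001/49284 ≈ 62.211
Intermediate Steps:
D = -1751/222 (D = 49/(-6) - 31/(-62 - 49) = 49*(-1/6) - 31/(-111) = -49/6 - 31*(-1/111) = -49/6 + 31/111 = -1751/222 ≈ -7.8874)
D**2 = (-1751/222)**2 = 3066001/49284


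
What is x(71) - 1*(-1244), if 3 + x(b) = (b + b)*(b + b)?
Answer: 21405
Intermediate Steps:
x(b) = -3 + 4*b**2 (x(b) = -3 + (b + b)*(b + b) = -3 + (2*b)*(2*b) = -3 + 4*b**2)
x(71) - 1*(-1244) = (-3 + 4*71**2) - 1*(-1244) = (-3 + 4*5041) + 1244 = (-3 + 20164) + 1244 = 20161 + 1244 = 21405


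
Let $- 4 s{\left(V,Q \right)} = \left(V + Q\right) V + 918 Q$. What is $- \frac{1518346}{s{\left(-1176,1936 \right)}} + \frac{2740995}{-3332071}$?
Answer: $\frac{2226913813463}{367980592956} \approx 6.0517$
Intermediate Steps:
$s{\left(V,Q \right)} = - \frac{459 Q}{2} - \frac{V \left(Q + V\right)}{4}$ ($s{\left(V,Q \right)} = - \frac{\left(V + Q\right) V + 918 Q}{4} = - \frac{\left(Q + V\right) V + 918 Q}{4} = - \frac{V \left(Q + V\right) + 918 Q}{4} = - \frac{918 Q + V \left(Q + V\right)}{4} = - \frac{459 Q}{2} - \frac{V \left(Q + V\right)}{4}$)
$- \frac{1518346}{s{\left(-1176,1936 \right)}} + \frac{2740995}{-3332071} = - \frac{1518346}{\left(- \frac{459}{2}\right) 1936 - \frac{\left(-1176\right)^{2}}{4} - 484 \left(-1176\right)} + \frac{2740995}{-3332071} = - \frac{1518346}{-444312 - 345744 + 569184} + 2740995 \left(- \frac{1}{3332071}\right) = - \frac{1518346}{-444312 - 345744 + 569184} - \frac{2740995}{3332071} = - \frac{1518346}{-220872} - \frac{2740995}{3332071} = \left(-1518346\right) \left(- \frac{1}{220872}\right) - \frac{2740995}{3332071} = \frac{759173}{110436} - \frac{2740995}{3332071} = \frac{2226913813463}{367980592956}$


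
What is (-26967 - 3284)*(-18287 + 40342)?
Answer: -667185805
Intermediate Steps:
(-26967 - 3284)*(-18287 + 40342) = -30251*22055 = -667185805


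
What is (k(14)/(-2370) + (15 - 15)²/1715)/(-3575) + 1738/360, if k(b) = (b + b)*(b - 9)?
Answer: 49085633/10167300 ≈ 4.8278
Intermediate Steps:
k(b) = 2*b*(-9 + b) (k(b) = (2*b)*(-9 + b) = 2*b*(-9 + b))
(k(14)/(-2370) + (15 - 15)²/1715)/(-3575) + 1738/360 = ((2*14*(-9 + 14))/(-2370) + (15 - 15)²/1715)/(-3575) + 1738/360 = ((2*14*5)*(-1/2370) + 0²*(1/1715))*(-1/3575) + 1738*(1/360) = (140*(-1/2370) + 0*(1/1715))*(-1/3575) + 869/180 = (-14/237 + 0)*(-1/3575) + 869/180 = -14/237*(-1/3575) + 869/180 = 14/847275 + 869/180 = 49085633/10167300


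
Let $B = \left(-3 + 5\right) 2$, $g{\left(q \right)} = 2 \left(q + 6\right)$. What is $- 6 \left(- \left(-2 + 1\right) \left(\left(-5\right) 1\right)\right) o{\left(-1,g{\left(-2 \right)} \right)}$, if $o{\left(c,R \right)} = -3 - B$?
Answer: $-210$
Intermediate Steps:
$g{\left(q \right)} = 12 + 2 q$ ($g{\left(q \right)} = 2 \left(6 + q\right) = 12 + 2 q$)
$B = 4$ ($B = 2 \cdot 2 = 4$)
$o{\left(c,R \right)} = -7$ ($o{\left(c,R \right)} = -3 - 4 = -7$)
$- 6 \left(- \left(-2 + 1\right) \left(\left(-5\right) 1\right)\right) o{\left(-1,g{\left(-2 \right)} \right)} = - 6 \left(- \left(-2 + 1\right) \left(\left(-5\right) 1\right)\right) \left(-7\right) = - 6 \left(- \left(-1\right) \left(-5\right)\right) \left(-7\right) = - 6 \left(\left(-1\right) 5\right) \left(-7\right) = \left(-6\right) \left(-5\right) \left(-7\right) = 30 \left(-7\right) = -210$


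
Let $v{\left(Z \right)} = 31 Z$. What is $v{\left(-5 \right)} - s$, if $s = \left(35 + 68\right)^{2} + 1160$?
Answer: $-11924$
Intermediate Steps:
$s = 11769$ ($s = 103^{2} + 1160 = 10609 + 1160 = 11769$)
$v{\left(-5 \right)} - s = 31 \left(-5\right) - 11769 = -155 - 11769 = -11924$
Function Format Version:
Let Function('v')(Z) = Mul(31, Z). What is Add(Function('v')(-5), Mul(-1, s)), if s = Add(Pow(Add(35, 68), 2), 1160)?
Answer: -11924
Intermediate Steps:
s = 11769 (s = Add(Pow(103, 2), 1160) = Add(10609, 1160) = 11769)
Add(Function('v')(-5), Mul(-1, s)) = Add(Mul(31, -5), Mul(-1, 11769)) = Add(-155, -11769) = -11924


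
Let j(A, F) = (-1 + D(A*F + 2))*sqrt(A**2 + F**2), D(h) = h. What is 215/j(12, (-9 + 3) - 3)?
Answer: -43/321 ≈ -0.13396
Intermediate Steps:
j(A, F) = sqrt(A**2 + F**2)*(1 + A*F) (j(A, F) = (-1 + (A*F + 2))*sqrt(A**2 + F**2) = (-1 + (2 + A*F))*sqrt(A**2 + F**2) = (1 + A*F)*sqrt(A**2 + F**2) = sqrt(A**2 + F**2)*(1 + A*F))
215/j(12, (-9 + 3) - 3) = 215/((sqrt(12**2 + ((-9 + 3) - 3)**2)*(1 + 12*((-9 + 3) - 3)))) = 215/((sqrt(144 + (-6 - 3)**2)*(1 + 12*(-6 - 3)))) = 215/((sqrt(144 + (-9)**2)*(1 + 12*(-9)))) = 215/((sqrt(144 + 81)*(1 - 108))) = 215/((sqrt(225)*(-107))) = 215/((15*(-107))) = 215/(-1605) = 215*(-1/1605) = -43/321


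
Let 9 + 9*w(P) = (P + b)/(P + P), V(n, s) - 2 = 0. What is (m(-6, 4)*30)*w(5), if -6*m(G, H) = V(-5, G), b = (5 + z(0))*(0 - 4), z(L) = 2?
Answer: 113/9 ≈ 12.556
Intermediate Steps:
b = -28 (b = (5 + 2)*(0 - 4) = 7*(-4) = -28)
V(n, s) = 2 (V(n, s) = 2 + 0 = 2)
m(G, H) = -⅓ (m(G, H) = -⅙*2 = -⅓)
w(P) = -1 + (-28 + P)/(18*P) (w(P) = -1 + ((P - 28)/(P + P))/9 = -1 + ((-28 + P)/((2*P)))/9 = -1 + ((1/(2*P))*(-28 + P))/9 = -1 + ((-28 + P)/(2*P))/9 = -1 + (-28 + P)/(18*P))
(m(-6, 4)*30)*w(5) = (-⅓*30)*((1/18)*(-28 - 17*5)/5) = -5*(-28 - 85)/(9*5) = -5*(-113)/(9*5) = -10*(-113/90) = 113/9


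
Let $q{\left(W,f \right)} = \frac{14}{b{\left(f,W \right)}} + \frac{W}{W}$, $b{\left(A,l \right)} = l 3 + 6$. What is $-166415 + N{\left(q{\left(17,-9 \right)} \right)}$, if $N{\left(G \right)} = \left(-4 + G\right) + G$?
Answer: $- \frac{9485741}{57} \approx -1.6642 \cdot 10^{5}$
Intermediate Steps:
$b{\left(A,l \right)} = 6 + 3 l$ ($b{\left(A,l \right)} = 3 l + 6 = 6 + 3 l$)
$q{\left(W,f \right)} = 1 + \frac{14}{6 + 3 W}$ ($q{\left(W,f \right)} = \frac{14}{6 + 3 W} + \frac{W}{W} = \frac{14}{6 + 3 W} + 1 = 1 + \frac{14}{6 + 3 W}$)
$N{\left(G \right)} = -4 + 2 G$
$-166415 + N{\left(q{\left(17,-9 \right)} \right)} = -166415 - \left(4 - 2 \frac{\frac{20}{3} + 17}{2 + 17}\right) = -166415 - \left(4 - 2 \cdot \frac{1}{19} \cdot \frac{71}{3}\right) = -166415 + \left(-4 + 2 \cdot \frac{71}{57}\right) = -166415 + \left(-4 + \frac{142}{57}\right) = -166415 - \frac{86}{57} = - \frac{9485741}{57}$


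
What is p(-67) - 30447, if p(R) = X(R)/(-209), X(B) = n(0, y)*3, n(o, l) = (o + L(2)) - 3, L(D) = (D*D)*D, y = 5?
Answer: -6363438/209 ≈ -30447.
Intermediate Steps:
L(D) = D³ (L(D) = D²*D = D³)
n(o, l) = 5 + o (n(o, l) = (o + 2³) - 3 = (o + 8) - 3 = (8 + o) - 3 = 5 + o)
X(B) = 15 (X(B) = (5 + 0)*3 = 5*3 = 15)
p(R) = -15/209 (p(R) = 15/(-209) = 15*(-1/209) = -15/209)
p(-67) - 30447 = -15/209 - 30447 = -6363438/209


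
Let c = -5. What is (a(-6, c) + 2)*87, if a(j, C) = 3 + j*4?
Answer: -1653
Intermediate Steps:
a(j, C) = 3 + 4*j
(a(-6, c) + 2)*87 = ((3 + 4*(-6)) + 2)*87 = ((3 - 24) + 2)*87 = (-21 + 2)*87 = -19*87 = -1653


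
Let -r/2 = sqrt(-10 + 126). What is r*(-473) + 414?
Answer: 414 + 1892*sqrt(29) ≈ 10603.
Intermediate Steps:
r = -4*sqrt(29) (r = -2*sqrt(-10 + 126) = -4*sqrt(29) ≈ -21.541)
r*(-473) + 414 = -4*sqrt(29)*(-473) + 414 = 1892*sqrt(29) + 414 = 414 + 1892*sqrt(29)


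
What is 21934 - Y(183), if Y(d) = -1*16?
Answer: 21950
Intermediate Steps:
Y(d) = -16
21934 - Y(183) = 21934 - 1*(-16) = 21934 + 16 = 21950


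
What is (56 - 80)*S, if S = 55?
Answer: -1320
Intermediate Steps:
(56 - 80)*S = (56 - 80)*55 = -24*55 = -1320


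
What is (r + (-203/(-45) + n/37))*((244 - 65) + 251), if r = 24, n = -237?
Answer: 3165316/333 ≈ 9505.5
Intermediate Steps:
(r + (-203/(-45) + n/37))*((244 - 65) + 251) = (24 + (-203/(-45) - 237/37))*((244 - 65) + 251) = (24 + (-203*(-1/45) - 237*1/37))*(179 + 251) = (24 + (203/45 - 237/37))*430 = (24 - 3154/1665)*430 = (36806/1665)*430 = 3165316/333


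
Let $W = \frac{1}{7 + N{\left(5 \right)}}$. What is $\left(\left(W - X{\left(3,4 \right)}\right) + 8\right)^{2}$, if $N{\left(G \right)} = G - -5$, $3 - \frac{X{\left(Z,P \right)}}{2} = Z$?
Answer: $\frac{18769}{289} \approx 64.945$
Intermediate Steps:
$X{\left(Z,P \right)} = 6 - 2 Z$
$N{\left(G \right)} = 5 + G$ ($N{\left(G \right)} = G + 5 = 5 + G$)
$W = \frac{1}{17}$ ($W = \frac{1}{7 + \left(5 + 5\right)} = \frac{1}{7 + 10} = \frac{1}{17} \approx 0.058824$)
$\left(\left(W - X{\left(3,4 \right)}\right) + 8\right)^{2} = \left(\left(\frac{1}{17} - \left(6 - 6\right)\right) + 8\right)^{2} = \left(\left(\frac{1}{17} - 0\right) + 8\right)^{2} = \left(\left(\frac{1}{17} + 0\right) + 8\right)^{2} = \left(\frac{1}{17} + 8\right)^{2} = \left(\frac{137}{17}\right)^{2} = \frac{18769}{289}$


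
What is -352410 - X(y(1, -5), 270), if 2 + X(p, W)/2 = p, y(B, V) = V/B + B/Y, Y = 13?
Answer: -4581150/13 ≈ -3.5240e+5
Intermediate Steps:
y(B, V) = B/13 + V/B (y(B, V) = V/B + B/13 = B/13 + V/B)
X(p, W) = -4 + 2*p
-352410 - X(y(1, -5), 270) = -352410 - (-4 + 2*((1/13)*1 - 5/1)) = -352410 - (-4 + 2*(1/13 - 5*1)) = -352410 - (-4 + 2*(1/13 - 5)) = -352410 - (-4 + 2*(-64/13)) = -352410 - (-4 - 128/13) = -352410 - 1*(-180/13) = -352410 + 180/13 = -4581150/13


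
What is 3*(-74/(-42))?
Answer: 37/7 ≈ 5.2857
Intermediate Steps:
3*(-74/(-42)) = 3*(-74*(-1/42)) = 3*(37/21) = 37/7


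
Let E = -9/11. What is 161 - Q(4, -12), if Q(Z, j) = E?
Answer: 1780/11 ≈ 161.82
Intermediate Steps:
E = -9/11 (E = -9*1/11 = -9/11 ≈ -0.81818)
Q(Z, j) = -9/11
161 - Q(4, -12) = 161 - 1*(-9/11) = 161 + 9/11 = 1780/11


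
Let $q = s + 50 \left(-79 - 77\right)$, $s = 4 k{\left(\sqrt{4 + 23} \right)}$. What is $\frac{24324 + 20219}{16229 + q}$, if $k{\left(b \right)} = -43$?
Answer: $\frac{44543}{8257} \approx 5.3946$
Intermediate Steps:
$s = -172$ ($s = 4 \left(-43\right) = -172$)
$q = -7972$ ($q = -172 + 50 \left(-79 - 77\right) = -172 + 50 \left(-156\right) = -172 - 7800 = -7972$)
$\frac{24324 + 20219}{16229 + q} = \frac{24324 + 20219}{16229 - 7972} = \frac{44543}{8257}$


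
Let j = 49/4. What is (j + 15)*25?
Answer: 2725/4 ≈ 681.25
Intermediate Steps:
j = 49/4 (j = 49*(¼) = 49/4 ≈ 12.250)
(j + 15)*25 = (49/4 + 15)*25 = (109/4)*25 = 2725/4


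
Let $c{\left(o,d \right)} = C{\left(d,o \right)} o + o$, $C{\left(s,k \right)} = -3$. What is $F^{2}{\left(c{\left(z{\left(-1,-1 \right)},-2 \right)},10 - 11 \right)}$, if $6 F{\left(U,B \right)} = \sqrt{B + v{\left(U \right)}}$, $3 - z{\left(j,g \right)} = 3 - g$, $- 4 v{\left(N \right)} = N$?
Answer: $- \frac{1}{24} \approx -0.041667$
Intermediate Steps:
$v{\left(N \right)} = - \frac{N}{4}$
$z{\left(j,g \right)} = g$ ($z{\left(j,g \right)} = 3 - \left(3 - g\right) = 3 + \left(-3 + g\right) = g$)
$c{\left(o,d \right)} = - 2 o$ ($c{\left(o,d \right)} = - 3 o + o = - 2 o$)
$F{\left(U,B \right)} = \frac{\sqrt{B - \frac{U}{4}}}{6}$
$F^{2}{\left(c{\left(z{\left(-1,-1 \right)},-2 \right)},10 - 11 \right)} = \left(\frac{\sqrt{- \left(-2\right) \left(-1\right) + 4 \left(10 - 11\right)}}{12}\right)^{2} = \left(\frac{\sqrt{\left(-1\right) 2 + 4 \left(10 - 11\right)}}{12}\right)^{2} = \left(\frac{\sqrt{-2 + 4 \left(-1\right)}}{12}\right)^{2} = \left(\frac{\sqrt{-2 - 4}}{12}\right)^{2} = \left(\frac{\sqrt{-6}}{12}\right)^{2} = \left(\frac{i \sqrt{6}}{12}\right)^{2} = - \frac{1}{24}$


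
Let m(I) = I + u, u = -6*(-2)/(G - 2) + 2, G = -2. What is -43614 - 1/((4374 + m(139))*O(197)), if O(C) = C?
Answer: -38766914497/888864 ≈ -43614.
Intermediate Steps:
u = -1 (u = -6*(-2)/(-2 - 2) + 2 = -6*(-2)/(-4) + 2 = -(-3)*(-2)/2 + 2 = -6*½ + 2 = -3 + 2 = -1)
m(I) = -1 + I (m(I) = I - 1 = -1 + I)
-43614 - 1/((4374 + m(139))*O(197)) = -43614 - 1/((4374 + (-1 + 139))*197) = -43614 - 1/((4374 + 138)*197) = -43614 - 1/(4512*197) = -43614 - 1*1/888864 = -43614 - 1/888864 = -38766914497/888864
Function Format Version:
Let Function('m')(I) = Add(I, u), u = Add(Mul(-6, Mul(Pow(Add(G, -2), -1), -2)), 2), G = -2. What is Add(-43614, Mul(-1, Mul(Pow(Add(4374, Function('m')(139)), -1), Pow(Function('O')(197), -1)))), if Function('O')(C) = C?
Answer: Rational(-38766914497, 888864) ≈ -43614.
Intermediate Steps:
u = -1 (u = Add(Mul(-6, Mul(Pow(Add(-2, -2), -1), -2)), 2) = Add(Mul(-6, Mul(Pow(-4, -1), -2)), 2) = Add(Mul(-6, Mul(Rational(-1, 4), -2)), 2) = Add(Mul(-6, Rational(1, 2)), 2) = Add(-3, 2) = -1)
Function('m')(I) = Add(-1, I) (Function('m')(I) = Add(I, -1) = Add(-1, I))
Add(-43614, Mul(-1, Mul(Pow(Add(4374, Function('m')(139)), -1), Pow(Function('O')(197), -1)))) = Add(-43614, Mul(-1, Mul(Pow(Add(4374, Add(-1, 139)), -1), Pow(197, -1)))) = Add(-43614, Mul(-1, Mul(Pow(Add(4374, 138), -1), Rational(1, 197)))) = Add(-43614, Mul(-1, Mul(Pow(4512, -1), Rational(1, 197)))) = Add(-43614, Mul(-1, Mul(Rational(1, 4512), Rational(1, 197)))) = Add(-43614, Mul(-1, Rational(1, 888864))) = Add(-43614, Rational(-1, 888864)) = Rational(-38766914497, 888864)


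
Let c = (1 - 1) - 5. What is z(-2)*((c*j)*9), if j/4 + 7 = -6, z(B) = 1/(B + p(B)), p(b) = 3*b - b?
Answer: -390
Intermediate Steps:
p(b) = 2*b
c = -5 (c = 0 - 5 = -5)
z(B) = 1/(3*B) (z(B) = 1/(B + 2*B) = 1/(3*B))
j = -52 (j = -28 + 4*(-6) = -28 - 24 = -52)
z(-2)*((c*j)*9) = ((⅓)/(-2))*(-5*(-52)*9) = ((⅓)*(-½))*(260*9) = -⅙*2340 = -390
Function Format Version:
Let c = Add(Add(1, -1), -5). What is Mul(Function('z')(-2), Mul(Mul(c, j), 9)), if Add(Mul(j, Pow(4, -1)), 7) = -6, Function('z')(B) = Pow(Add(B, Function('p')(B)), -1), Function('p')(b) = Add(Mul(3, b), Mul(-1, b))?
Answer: -390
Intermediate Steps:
Function('p')(b) = Mul(2, b)
c = -5 (c = Add(0, -5) = -5)
Function('z')(B) = Mul(Rational(1, 3), Pow(B, -1)) (Function('z')(B) = Pow(Add(B, Mul(2, B)), -1) = Pow(Mul(3, B), -1) = Mul(Rational(1, 3), Pow(B, -1)))
j = -52 (j = Add(-28, Mul(4, -6)) = Add(-28, -24) = -52)
Mul(Function('z')(-2), Mul(Mul(c, j), 9)) = Mul(Mul(Rational(1, 3), Pow(-2, -1)), Mul(Mul(-5, -52), 9)) = Mul(Mul(Rational(1, 3), Rational(-1, 2)), Mul(260, 9)) = Mul(Rational(-1, 6), 2340) = -390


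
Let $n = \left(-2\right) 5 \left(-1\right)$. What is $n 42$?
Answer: $420$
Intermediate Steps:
$n = 10$ ($n = \left(-10\right) \left(-1\right) = 10$)
$n 42 = 10 \cdot 42 = 420$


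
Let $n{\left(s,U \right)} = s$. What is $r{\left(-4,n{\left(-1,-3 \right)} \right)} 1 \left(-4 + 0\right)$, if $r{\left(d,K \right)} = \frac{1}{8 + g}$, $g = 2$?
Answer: $- \frac{2}{5} \approx -0.4$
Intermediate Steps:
$r{\left(d,K \right)} = \frac{1}{10}$ ($r{\left(d,K \right)} = \frac{1}{8 + 2} = \frac{1}{10}$)
$r{\left(-4,n{\left(-1,-3 \right)} \right)} 1 \left(-4 + 0\right) = \frac{1 \left(-4 + 0\right)}{10} = \frac{1 \left(-4\right)}{10} = \frac{1}{10} \left(-4\right) = - \frac{2}{5}$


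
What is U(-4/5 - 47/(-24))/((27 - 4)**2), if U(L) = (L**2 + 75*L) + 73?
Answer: 2321521/7617600 ≈ 0.30476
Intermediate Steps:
U(L) = 73 + L**2 + 75*L
U(-4/5 - 47/(-24))/((27 - 4)**2) = (73 + (-4/5 - 47/(-24))**2 + 75*(-4/5 - 47/(-24)))/((27 - 4)**2) = (73 + (-4*1/5 - 47*(-1/24))**2 + 75*(-4*1/5 - 47*(-1/24)))/(23**2) = (73 + (-4/5 + 47/24)**2 + 75*(-4/5 + 47/24))/529 = (73 + (139/120)**2 + 75*(139/120))*(1/529) = (73 + 19321/14400 + 695/8)*(1/529) = (2321521/14400)*(1/529) = 2321521/7617600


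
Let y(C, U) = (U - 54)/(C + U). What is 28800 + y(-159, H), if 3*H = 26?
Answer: 12988936/451 ≈ 28800.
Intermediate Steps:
H = 26/3 (H = (1/3)*26 = 26/3 ≈ 8.6667)
y(C, U) = (-54 + U)/(C + U)
28800 + y(-159, H) = 28800 + (-54 + 26/3)/(-159 + 26/3) = 28800 - 136/3/(-451/3) = 28800 - 3/451*(-136/3) = 28800 + 136/451 = 12988936/451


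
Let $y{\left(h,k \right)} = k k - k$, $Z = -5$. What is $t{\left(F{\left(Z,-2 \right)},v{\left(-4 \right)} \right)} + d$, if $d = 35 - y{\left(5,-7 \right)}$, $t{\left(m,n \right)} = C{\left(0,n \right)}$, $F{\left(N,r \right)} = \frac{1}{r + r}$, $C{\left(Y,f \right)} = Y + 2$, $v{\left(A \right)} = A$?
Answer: $-19$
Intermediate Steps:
$C{\left(Y,f \right)} = 2 + Y$
$y{\left(h,k \right)} = k^{2} - k$
$F{\left(N,r \right)} = \frac{1}{2 r}$
$t{\left(m,n \right)} = 2$ ($t{\left(m,n \right)} = 2 + 0 = 2$)
$d = -21$ ($d = 35 - - 7 \left(-1 - 7\right) = 35 - \left(-7\right) \left(-8\right) = 35 - 56 = -21$)
$t{\left(F{\left(Z,-2 \right)},v{\left(-4 \right)} \right)} + d = 2 - 21 = -19$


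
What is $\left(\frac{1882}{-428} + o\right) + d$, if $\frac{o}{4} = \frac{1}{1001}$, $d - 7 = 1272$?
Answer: $\frac{273038621}{214214} \approx 1274.6$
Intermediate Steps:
$d = 1279$ ($d = 7 + 1272 = 1279$)
$o = \frac{4}{1001} \approx 0.003996$
$\left(\frac{1882}{-428} + o\right) + d = \left(\frac{1882}{-428} + \frac{4}{1001}\right) + 1279 = \left(1882 \left(- \frac{1}{428}\right) + \frac{4}{1001}\right) + 1279 = \left(- \frac{941}{214} + \frac{4}{1001}\right) + 1279 = - \frac{941085}{214214} + 1279 = \frac{273038621}{214214}$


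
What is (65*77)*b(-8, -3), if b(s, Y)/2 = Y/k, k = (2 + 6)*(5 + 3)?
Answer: -15015/32 ≈ -469.22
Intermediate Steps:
k = 64 (k = 8*8 = 64)
b(s, Y) = Y/32 (b(s, Y) = 2*(Y/64) = Y/32)
(65*77)*b(-8, -3) = (65*77)*((1/32)*(-3)) = 5005*(-3/32) = -15015/32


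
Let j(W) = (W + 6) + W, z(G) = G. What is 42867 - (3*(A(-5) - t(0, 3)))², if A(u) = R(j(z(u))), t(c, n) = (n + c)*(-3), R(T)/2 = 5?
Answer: 39618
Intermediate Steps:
j(W) = 6 + 2*W (j(W) = (6 + W) + W = 6 + 2*W)
R(T) = 10 (R(T) = 2*5 = 10)
t(c, n) = -3*c - 3*n (t(c, n) = (c + n)*(-3) = -3*c - 3*n)
A(u) = 10
42867 - (3*(A(-5) - t(0, 3)))² = 42867 - (3*(10 - (-3*0 - 3*3)))² = 42867 - (3*(10 - (0 - 9)))² = 42867 - (3*(10 - 1*(-9)))² = 42867 - (3*(10 + 9))² = 42867 - (3*19)² = 42867 - 1*57² = 42867 - 1*3249 = 42867 - 3249 = 39618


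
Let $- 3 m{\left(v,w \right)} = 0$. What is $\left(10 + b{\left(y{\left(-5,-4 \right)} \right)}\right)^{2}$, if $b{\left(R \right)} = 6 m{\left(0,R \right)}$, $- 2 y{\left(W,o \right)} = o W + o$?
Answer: $100$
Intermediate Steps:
$m{\left(v,w \right)} = 0$ ($m{\left(v,w \right)} = \left(- \frac{1}{3}\right) 0 = 0$)
$y{\left(W,o \right)} = - \frac{o}{2} - \frac{W o}{2}$ ($y{\left(W,o \right)} = - \frac{o W + o}{2} = - \frac{W o + o}{2} = - \frac{o + W o}{2} = - \frac{o}{2} - \frac{W o}{2}$)
$b{\left(R \right)} = 0$ ($b{\left(R \right)} = 6 \cdot 0 = 0$)
$\left(10 + b{\left(y{\left(-5,-4 \right)} \right)}\right)^{2} = \left(10 + 0\right)^{2} = 10^{2} = 100$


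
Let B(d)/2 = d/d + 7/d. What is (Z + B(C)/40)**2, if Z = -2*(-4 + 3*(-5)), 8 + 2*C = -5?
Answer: 97594641/67600 ≈ 1443.7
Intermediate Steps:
C = -13/2 (C = -4 + (1/2)*(-5) = -4 - 5/2 = -13/2 ≈ -6.5000)
B(d) = 2 + 14/d (B(d) = 2*(d/d + 7/d) = 2*(1 + 7/d) = 2 + 14/d)
Z = 38 (Z = -2*(-4 - 15) = -2*(-19) = 38)
(Z + B(C)/40)**2 = (38 + (2 + 14/(-13/2))/40)**2 = (38 + (2 + 14*(-2/13))*(1/40))**2 = (38 + (2 - 28/13)*(1/40))**2 = (38 - 2/13*1/40)**2 = (38 - 1/260)**2 = (9879/260)**2 = 97594641/67600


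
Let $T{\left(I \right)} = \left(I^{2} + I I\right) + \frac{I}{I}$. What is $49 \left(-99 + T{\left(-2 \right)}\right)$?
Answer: $-4410$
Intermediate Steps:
$T{\left(I \right)} = 1 + 2 I^{2}$ ($T{\left(I \right)} = \left(I^{2} + I^{2}\right) + 1 = 2 I^{2} + 1 = 1 + 2 I^{2}$)
$49 \left(-99 + T{\left(-2 \right)}\right) = 49 \left(-99 + \left(1 + 2 \left(-2\right)^{2}\right)\right) = 49 \left(-99 + \left(1 + 2 \cdot 4\right)\right) = 49 \left(-99 + \left(1 + 8\right)\right) = 49 \left(-99 + 9\right) = 49 \left(-90\right) = -4410$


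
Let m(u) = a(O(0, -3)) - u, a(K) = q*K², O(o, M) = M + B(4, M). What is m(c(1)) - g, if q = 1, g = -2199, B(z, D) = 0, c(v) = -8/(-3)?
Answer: 6616/3 ≈ 2205.3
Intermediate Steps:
c(v) = 8/3 (c(v) = -8*(-⅓) = 8/3)
O(o, M) = M (O(o, M) = M + 0 = M)
a(K) = K² (a(K) = 1*K² = K²)
m(u) = 9 - u (m(u) = (-3)² - u = 9 - u)
m(c(1)) - g = (9 - 1*8/3) - 1*(-2199) = (9 - 8/3) + 2199 = 19/3 + 2199 = 6616/3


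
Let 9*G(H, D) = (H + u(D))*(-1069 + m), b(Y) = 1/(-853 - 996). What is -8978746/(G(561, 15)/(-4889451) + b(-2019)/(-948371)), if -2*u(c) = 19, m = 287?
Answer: -346420412420639720267853/378126814411163 ≈ -9.1615e+8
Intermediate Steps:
b(Y) = -1/1849 (b(Y) = 1/(-1849) = -1/1849)
u(c) = -19/2 (u(c) = -1/2*19 = -19/2)
G(H, D) = 7429/9 - 782*H/9 (G(H, D) = ((H - 19/2)*(-1069 + 287))/9 = ((-19/2 + H)*(-782))/9 = (7429 - 782*H)/9 = 7429/9 - 782*H/9)
-8978746/(G(561, 15)/(-4889451) + b(-2019)/(-948371)) = -8978746/((7429/9 - 782/9*561)/(-4889451) - 1/1849/(-948371)) = -8978746/((7429/9 - 146234/3)*(-1/4889451) - 1/1849*(-1/948371)) = -8978746/(-431273/9*(-1/4889451) + 1/1753537979) = -8978746/(431273/44005059 + 1/1753537979) = -8978746/756253628822326/77164542224635761 = -8978746*77164542224635761/756253628822326 = -346420412420639720267853/378126814411163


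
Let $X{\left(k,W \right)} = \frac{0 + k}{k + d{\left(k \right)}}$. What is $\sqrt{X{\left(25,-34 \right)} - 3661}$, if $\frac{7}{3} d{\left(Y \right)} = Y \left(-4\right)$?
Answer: $\frac{2 i \sqrt{22890}}{5} \approx 60.518 i$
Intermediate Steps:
$d{\left(Y \right)} = - \frac{12 Y}{7}$ ($d{\left(Y \right)} = \frac{3 Y \left(-4\right)}{7} = \frac{3 \left(- 4 Y\right)}{7} = - \frac{12 Y}{7}$)
$X{\left(k,W \right)} = - \frac{7}{5}$ ($X{\left(k,W \right)} = \frac{0 + k}{k - \frac{12 k}{7}} = \frac{k}{\left(- \frac{5}{7}\right) k} = k \left(- \frac{7}{5 k}\right) = - \frac{7}{5}$)
$\sqrt{X{\left(25,-34 \right)} - 3661} = \sqrt{- \frac{7}{5} - 3661} = \sqrt{- \frac{18312}{5}} = \frac{2 i \sqrt{22890}}{5}$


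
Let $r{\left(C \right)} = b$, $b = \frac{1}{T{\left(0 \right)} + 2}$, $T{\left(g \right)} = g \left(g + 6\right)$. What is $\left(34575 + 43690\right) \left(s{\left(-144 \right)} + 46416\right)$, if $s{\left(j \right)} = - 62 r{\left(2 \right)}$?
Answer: $3630322025$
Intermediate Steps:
$T{\left(g \right)} = g \left(6 + g\right)$
$b = \frac{1}{2}$ ($b = \frac{1}{0 \left(6 + 0\right) + 2} = \frac{1}{0 \cdot 6 + 2} = \frac{1}{0 + 2} = \frac{1}{2} \approx 0.5$)
$r{\left(C \right)} = \frac{1}{2}$
$s{\left(j \right)} = -31$ ($s{\left(j \right)} = \left(-62\right) \frac{1}{2} = -31$)
$\left(34575 + 43690\right) \left(s{\left(-144 \right)} + 46416\right) = \left(34575 + 43690\right) \left(-31 + 46416\right) = 78265 \cdot 46385 = 3630322025$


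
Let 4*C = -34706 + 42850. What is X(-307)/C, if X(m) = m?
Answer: -307/2036 ≈ -0.15079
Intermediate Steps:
C = 2036 (C = (-34706 + 42850)/4 = (1/4)*8144 = 2036)
X(-307)/C = -307/2036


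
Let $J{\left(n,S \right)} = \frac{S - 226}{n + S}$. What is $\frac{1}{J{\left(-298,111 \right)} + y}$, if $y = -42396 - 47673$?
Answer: $- \frac{187}{16842788} \approx -1.1103 \cdot 10^{-5}$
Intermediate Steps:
$J{\left(n,S \right)} = \frac{-226 + S}{S + n}$
$y = -90069$ ($y = -42396 - 47673 = -90069$)
$\frac{1}{J{\left(-298,111 \right)} + y} = \frac{1}{\frac{-226 + 111}{111 - 298} - 90069} = \frac{1}{\frac{1}{-187} \left(-115\right) - 90069} = \frac{1}{\left(- \frac{1}{187}\right) \left(-115\right) - 90069} = \frac{1}{\frac{115}{187} - 90069} = \frac{1}{- \frac{16842788}{187}} = - \frac{187}{16842788}$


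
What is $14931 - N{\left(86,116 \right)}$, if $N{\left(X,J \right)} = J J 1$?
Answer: $1475$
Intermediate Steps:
$N{\left(X,J \right)} = J^{2}$ ($N{\left(X,J \right)} = J^{2} \cdot 1 = J^{2}$)
$14931 - N{\left(86,116 \right)} = 14931 - 116^{2} = 14931 - 13456 = 1475$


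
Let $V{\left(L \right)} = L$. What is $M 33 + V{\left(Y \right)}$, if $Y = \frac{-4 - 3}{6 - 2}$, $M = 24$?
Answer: $\frac{3161}{4} \approx 790.25$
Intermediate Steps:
$Y = - \frac{7}{4} \approx -1.75$
$M 33 + V{\left(Y \right)} = 24 \cdot 33 - \frac{7}{4} = 792 - \frac{7}{4} = \frac{3161}{4}$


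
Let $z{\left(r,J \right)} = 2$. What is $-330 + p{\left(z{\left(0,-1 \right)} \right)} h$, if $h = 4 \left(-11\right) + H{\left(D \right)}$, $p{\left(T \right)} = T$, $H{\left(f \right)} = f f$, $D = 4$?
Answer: $-386$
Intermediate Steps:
$H{\left(f \right)} = f^{2}$
$h = -28$ ($h = 4 \left(-11\right) + 4^{2} = -44 + 16 = -28$)
$-330 + p{\left(z{\left(0,-1 \right)} \right)} h = -330 + 2 \left(-28\right) = -330 - 56 = -386$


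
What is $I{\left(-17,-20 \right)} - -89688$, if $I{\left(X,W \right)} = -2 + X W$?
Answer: $90026$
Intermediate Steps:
$I{\left(X,W \right)} = -2 + W X$
$I{\left(-17,-20 \right)} - -89688 = \left(-2 - -340\right) - -89688 = \left(-2 + 340\right) + 89688 = 338 + 89688 = 90026$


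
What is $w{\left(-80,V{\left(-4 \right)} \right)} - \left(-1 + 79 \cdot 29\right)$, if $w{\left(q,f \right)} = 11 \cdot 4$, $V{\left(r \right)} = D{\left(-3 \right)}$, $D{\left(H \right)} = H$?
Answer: $-2246$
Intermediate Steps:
$V{\left(r \right)} = -3$
$w{\left(q,f \right)} = 44$
$w{\left(-80,V{\left(-4 \right)} \right)} - \left(-1 + 79 \cdot 29\right) = 44 - \left(-1 + 79 \cdot 29\right) = 44 - \left(-1 + 2291\right) = 44 - 2290 = -2246$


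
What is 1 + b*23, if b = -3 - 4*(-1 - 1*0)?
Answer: 24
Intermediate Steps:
b = 1 (b = -3 - 4*(-1 + 0) = -3 - 4*(-1) = -3 + 4 = 1)
1 + b*23 = 1 + 1*23 = 1 + 23 = 24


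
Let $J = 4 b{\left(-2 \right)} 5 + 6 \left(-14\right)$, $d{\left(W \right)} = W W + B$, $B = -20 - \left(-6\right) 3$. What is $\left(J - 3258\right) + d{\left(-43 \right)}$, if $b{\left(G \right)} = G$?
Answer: $-1535$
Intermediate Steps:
$B = -2$ ($B = -20 - -18 = -20 + 18 = -2$)
$d{\left(W \right)} = -2 + W^{2}$ ($d{\left(W \right)} = W W - 2 = W^{2} - 2 = -2 + W^{2}$)
$J = -124$ ($J = 4 \left(-2\right) 5 + 6 \left(-14\right) = \left(-8\right) 5 - 84 = -40 - 84 = -124$)
$\left(J - 3258\right) + d{\left(-43 \right)} = \left(-124 - 3258\right) - \left(2 - \left(-43\right)^{2}\right) = -3382 + \left(-2 + 1849\right) = -3382 + 1847 = -1535$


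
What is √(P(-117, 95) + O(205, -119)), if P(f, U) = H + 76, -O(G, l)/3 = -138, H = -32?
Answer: √458 ≈ 21.401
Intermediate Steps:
O(G, l) = 414 (O(G, l) = -3*(-138) = 414)
P(f, U) = 44 (P(f, U) = -32 + 76 = 44)
√(P(-117, 95) + O(205, -119)) = √(44 + 414) = √458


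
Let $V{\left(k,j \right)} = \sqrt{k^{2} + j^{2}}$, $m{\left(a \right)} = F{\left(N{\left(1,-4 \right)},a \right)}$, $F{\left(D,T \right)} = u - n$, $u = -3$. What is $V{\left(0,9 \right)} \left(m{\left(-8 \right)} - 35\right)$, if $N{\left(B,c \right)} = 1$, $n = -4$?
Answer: $-306$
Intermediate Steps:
$F{\left(D,T \right)} = 1$ ($F{\left(D,T \right)} = -3 - -4 = -3 + 4 = 1$)
$m{\left(a \right)} = 1$
$V{\left(k,j \right)} = \sqrt{j^{2} + k^{2}}$
$V{\left(0,9 \right)} \left(m{\left(-8 \right)} - 35\right) = \sqrt{9^{2} + 0^{2}} \left(1 - 35\right) = \sqrt{81 + 0} \left(-34\right) = \sqrt{81} \left(-34\right) = 9 \left(-34\right) = -306$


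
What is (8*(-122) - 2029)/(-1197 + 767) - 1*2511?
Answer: -215345/86 ≈ -2504.0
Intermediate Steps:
(8*(-122) - 2029)/(-1197 + 767) - 1*2511 = (-976 - 2029)/(-430) - 2511 = -3005*(-1/430) - 2511 = 601/86 - 2511 = -215345/86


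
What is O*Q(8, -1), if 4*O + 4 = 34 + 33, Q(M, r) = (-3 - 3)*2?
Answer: -189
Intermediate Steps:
Q(M, r) = -12 (Q(M, r) = -6*2 = -12)
O = 63/4 (O = -1 + (34 + 33)/4 = -1 + (¼)*67 = -1 + 67/4 = 63/4 ≈ 15.750)
O*Q(8, -1) = (63/4)*(-12) = -189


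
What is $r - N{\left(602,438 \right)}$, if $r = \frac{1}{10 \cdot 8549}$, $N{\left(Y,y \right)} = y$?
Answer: $- \frac{37444619}{85490} \approx -438.0$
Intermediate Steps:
$r = \frac{1}{85490} \approx 1.1697 \cdot 10^{-5}$
$r - N{\left(602,438 \right)} = \frac{1}{85490} - 438 = - \frac{37444619}{85490}$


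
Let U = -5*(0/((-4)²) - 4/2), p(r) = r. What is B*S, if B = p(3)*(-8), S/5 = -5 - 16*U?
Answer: 19800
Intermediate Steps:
U = 10 (U = -5*(0/16 - 4*½) = -5*(0*(1/16) - 2) = -5*(0 - 2) = -5*(-2) = 10)
S = -825 (S = 5*(-5 - 16*10) = 5*(-5 - 160) = 5*(-165) = -825)
B = -24 (B = 3*(-8) = -24)
B*S = -24*(-825) = 19800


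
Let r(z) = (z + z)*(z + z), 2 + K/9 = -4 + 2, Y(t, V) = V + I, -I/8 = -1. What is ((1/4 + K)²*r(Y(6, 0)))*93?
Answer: 30428112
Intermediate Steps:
I = 8 (I = -8*(-1) = 8)
Y(t, V) = 8 + V (Y(t, V) = V + 8 = 8 + V)
K = -36 (K = -18 + 9*(-4 + 2) = -18 + 9*(-2) = -18 - 18 = -36)
r(z) = 4*z² (r(z) = (2*z)*(2*z) = 4*z²)
((1/4 + K)²*r(Y(6, 0)))*93 = ((1/4 - 36)²*(4*(8 + 0)²))*93 = ((¼ - 36)²*(4*8²))*93 = ((-143/4)²*(4*64))*93 = ((20449/16)*256)*93 = 327184*93 = 30428112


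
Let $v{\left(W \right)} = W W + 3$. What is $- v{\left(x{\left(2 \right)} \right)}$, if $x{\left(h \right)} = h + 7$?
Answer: $-84$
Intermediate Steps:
$x{\left(h \right)} = 7 + h$
$v{\left(W \right)} = 3 + W^{2}$ ($v{\left(W \right)} = W^{2} + 3 = 3 + W^{2}$)
$- v{\left(x{\left(2 \right)} \right)} = - (3 + \left(7 + 2\right)^{2}) = - (3 + 9^{2}) = - (3 + 81) = \left(-1\right) 84 = -84$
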